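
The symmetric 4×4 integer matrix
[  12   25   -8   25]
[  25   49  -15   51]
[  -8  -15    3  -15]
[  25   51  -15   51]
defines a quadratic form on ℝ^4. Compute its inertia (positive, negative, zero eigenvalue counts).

step 0: pivot 12 → sign +
step 1: pivot -37/12 → sign −
step 2: pivot -53/37 → sign −
step 3: pivot 6/53 → sign +
signature = (2, 2, 0)

Answer: (2, 2, 0)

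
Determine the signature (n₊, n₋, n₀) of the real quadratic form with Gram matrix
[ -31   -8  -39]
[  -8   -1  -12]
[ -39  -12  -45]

Answer: (2, 1, 0)

Derivation:
step 0: pivot -31 → sign −
step 1: pivot 33/31 → sign +
step 2: pivot 6/11 → sign +
signature = (2, 1, 0)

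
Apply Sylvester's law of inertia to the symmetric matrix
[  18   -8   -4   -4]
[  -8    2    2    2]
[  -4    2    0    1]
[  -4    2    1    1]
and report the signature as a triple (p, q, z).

step 0: pivot 18 → sign +
step 1: pivot -14/9 → sign −
step 2: pivot -6/7 → sign −
step 3: pivot 1/6 → sign +
signature = (2, 2, 0)

Answer: (2, 2, 0)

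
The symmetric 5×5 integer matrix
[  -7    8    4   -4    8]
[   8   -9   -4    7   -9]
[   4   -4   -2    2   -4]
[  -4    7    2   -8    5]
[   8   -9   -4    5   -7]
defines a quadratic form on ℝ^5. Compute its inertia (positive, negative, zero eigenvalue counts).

step 0: pivot -7 → sign −
step 1: pivot 1/7 → sign +
step 2: pivot -2 → sign −
step 3: pivot 3 → sign +
step 4: pivot 2/3 → sign +
signature = (3, 2, 0)

Answer: (3, 2, 0)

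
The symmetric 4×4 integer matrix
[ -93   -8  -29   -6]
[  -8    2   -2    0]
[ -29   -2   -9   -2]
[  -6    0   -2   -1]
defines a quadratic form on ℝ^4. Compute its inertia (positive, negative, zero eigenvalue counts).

Answer: (2, 2, 0)

Derivation:
step 0: pivot -93 → sign −
step 1: pivot 250/93 → sign +
step 2: pivot -6/125 → sign −
step 3: pivot 1/3 → sign +
signature = (2, 2, 0)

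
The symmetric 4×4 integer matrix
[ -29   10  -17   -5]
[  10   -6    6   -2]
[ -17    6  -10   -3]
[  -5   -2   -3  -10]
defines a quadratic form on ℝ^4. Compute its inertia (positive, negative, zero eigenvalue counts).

step 0: pivot -29 → sign −
step 1: pivot -74/29 → sign −
step 2: pivot -1/37 → sign −
step 3: pivot -1 → sign −
signature = (0, 4, 0)

Answer: (0, 4, 0)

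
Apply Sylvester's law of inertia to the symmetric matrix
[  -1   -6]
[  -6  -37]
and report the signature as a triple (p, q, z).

Answer: (0, 2, 0)

Derivation:
step 0: pivot -1 → sign −
step 1: pivot -1 → sign −
signature = (0, 2, 0)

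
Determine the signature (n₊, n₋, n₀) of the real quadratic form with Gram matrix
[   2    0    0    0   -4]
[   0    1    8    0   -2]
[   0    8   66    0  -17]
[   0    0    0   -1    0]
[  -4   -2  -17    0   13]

Answer: (4, 1, 0)

Derivation:
step 0: pivot 2 → sign +
step 1: pivot 1 → sign +
step 2: pivot 2 → sign +
step 3: pivot -1 → sign −
step 4: pivot 1/2 → sign +
signature = (4, 1, 0)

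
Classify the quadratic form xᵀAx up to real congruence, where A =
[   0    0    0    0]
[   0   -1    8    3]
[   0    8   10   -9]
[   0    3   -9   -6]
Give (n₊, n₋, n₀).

Answer: (1, 2, 1)

Derivation:
step 0: pivot -1 → sign −
step 1: pivot 74 → sign +
step 2: pivot -3/74 → sign −
step 3: row/col 3 already zero → sign 0
signature = (1, 2, 1)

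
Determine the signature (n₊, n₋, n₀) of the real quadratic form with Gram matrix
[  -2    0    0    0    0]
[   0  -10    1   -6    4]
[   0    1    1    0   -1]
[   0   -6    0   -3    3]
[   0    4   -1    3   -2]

step 0: pivot -2 → sign −
step 1: pivot -10 → sign −
step 2: pivot 11/10 → sign +
step 3: pivot 3/11 → sign +
step 4: pivot -1 → sign −
signature = (2, 3, 0)

Answer: (2, 3, 0)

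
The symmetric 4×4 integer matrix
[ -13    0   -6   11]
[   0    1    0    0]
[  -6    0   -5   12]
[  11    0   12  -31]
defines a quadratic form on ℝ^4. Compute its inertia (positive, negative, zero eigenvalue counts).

Answer: (1, 3, 0)

Derivation:
step 0: pivot -13 → sign −
step 1: pivot 1 → sign +
step 2: pivot -29/13 → sign −
step 3: pivot -6/29 → sign −
signature = (1, 3, 0)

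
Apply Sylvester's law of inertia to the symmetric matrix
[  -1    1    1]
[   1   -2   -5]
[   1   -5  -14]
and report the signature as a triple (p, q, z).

step 0: pivot -1 → sign −
step 1: pivot -1 → sign −
step 2: pivot 3 → sign +
signature = (1, 2, 0)

Answer: (1, 2, 0)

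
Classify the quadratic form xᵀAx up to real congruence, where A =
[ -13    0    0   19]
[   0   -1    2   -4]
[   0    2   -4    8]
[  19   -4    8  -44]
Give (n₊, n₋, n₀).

Answer: (0, 3, 1)

Derivation:
step 0: pivot -13 → sign −
step 1: pivot -1 → sign −
step 2: pivot -3/13 → sign −
step 3: row/col 3 already zero → sign 0
signature = (0, 3, 1)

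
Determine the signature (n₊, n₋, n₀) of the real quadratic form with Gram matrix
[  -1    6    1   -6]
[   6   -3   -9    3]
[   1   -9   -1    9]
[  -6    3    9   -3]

step 0: pivot -1 → sign −
step 1: pivot 33 → sign +
step 2: pivot -3/11 → sign −
step 3: row/col 3 already zero → sign 0
signature = (1, 2, 1)

Answer: (1, 2, 1)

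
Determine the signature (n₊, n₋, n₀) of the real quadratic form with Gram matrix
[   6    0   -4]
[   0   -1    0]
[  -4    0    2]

step 0: pivot 6 → sign +
step 1: pivot -1 → sign −
step 2: pivot -2/3 → sign −
signature = (1, 2, 0)

Answer: (1, 2, 0)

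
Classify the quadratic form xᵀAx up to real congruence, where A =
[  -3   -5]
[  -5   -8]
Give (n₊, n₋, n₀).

step 0: pivot -3 → sign −
step 1: pivot 1/3 → sign +
signature = (1, 1, 0)

Answer: (1, 1, 0)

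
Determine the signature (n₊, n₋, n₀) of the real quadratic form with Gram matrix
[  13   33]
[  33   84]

step 0: pivot 13 → sign +
step 1: pivot 3/13 → sign +
signature = (2, 0, 0)

Answer: (2, 0, 0)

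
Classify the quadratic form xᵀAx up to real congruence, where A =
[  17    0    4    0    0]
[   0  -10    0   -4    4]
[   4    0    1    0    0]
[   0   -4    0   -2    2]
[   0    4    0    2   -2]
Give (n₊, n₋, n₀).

step 0: pivot 17 → sign +
step 1: pivot -10 → sign −
step 2: pivot 1/17 → sign +
step 3: pivot -2/5 → sign −
step 4: row/col 4 already zero → sign 0
signature = (2, 2, 1)

Answer: (2, 2, 1)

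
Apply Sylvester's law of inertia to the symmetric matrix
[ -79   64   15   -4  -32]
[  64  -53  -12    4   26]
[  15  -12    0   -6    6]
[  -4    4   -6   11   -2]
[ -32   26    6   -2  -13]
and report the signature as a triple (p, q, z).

Answer: (2, 3, 0)

Derivation:
step 0: pivot -79 → sign −
step 1: pivot -91/79 → sign −
step 2: pivot 261/91 → sign +
step 3: pivot -109/29 → sign −
step 4: pivot 3/109 → sign +
signature = (2, 3, 0)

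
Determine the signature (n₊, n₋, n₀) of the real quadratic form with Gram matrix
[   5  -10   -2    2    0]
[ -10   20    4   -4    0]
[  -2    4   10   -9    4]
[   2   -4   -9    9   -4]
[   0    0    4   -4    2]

step 0: pivot 5 → sign +
step 1: pivot 46/5 → sign +
step 2: pivot 41/46 → sign +
step 3: pivot 2/41 → sign +
step 4: row/col 4 already zero → sign 0
signature = (4, 0, 1)

Answer: (4, 0, 1)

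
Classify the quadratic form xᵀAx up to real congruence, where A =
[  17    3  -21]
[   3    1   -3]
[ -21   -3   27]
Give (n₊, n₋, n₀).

Answer: (2, 0, 1)

Derivation:
step 0: pivot 17 → sign +
step 1: pivot 8/17 → sign +
step 2: row/col 2 already zero → sign 0
signature = (2, 0, 1)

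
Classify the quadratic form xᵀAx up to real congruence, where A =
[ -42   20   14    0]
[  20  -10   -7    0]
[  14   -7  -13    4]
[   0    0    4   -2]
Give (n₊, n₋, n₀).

step 0: pivot -42 → sign −
step 1: pivot -10/21 → sign −
step 2: pivot -81/10 → sign −
step 3: pivot -2/81 → sign −
signature = (0, 4, 0)

Answer: (0, 4, 0)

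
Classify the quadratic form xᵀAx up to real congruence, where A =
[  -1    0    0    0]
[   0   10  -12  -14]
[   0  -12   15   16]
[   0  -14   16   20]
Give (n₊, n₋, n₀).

step 0: pivot -1 → sign −
step 1: pivot 10 → sign +
step 2: pivot 3/5 → sign +
step 3: pivot -2/3 → sign −
signature = (2, 2, 0)

Answer: (2, 2, 0)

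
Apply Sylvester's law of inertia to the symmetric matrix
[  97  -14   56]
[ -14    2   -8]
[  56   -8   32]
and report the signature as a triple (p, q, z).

step 0: pivot 97 → sign +
step 1: pivot -2/97 → sign −
step 2: row/col 2 already zero → sign 0
signature = (1, 1, 1)

Answer: (1, 1, 1)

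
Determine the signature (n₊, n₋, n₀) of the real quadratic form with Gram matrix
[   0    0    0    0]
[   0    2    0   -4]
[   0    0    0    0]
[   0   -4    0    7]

step 0: pivot 2 → sign +
step 1: pivot -1 → sign −
step 2: row/col 2 already zero → sign 0
step 3: row/col 3 already zero → sign 0
signature = (1, 1, 2)

Answer: (1, 1, 2)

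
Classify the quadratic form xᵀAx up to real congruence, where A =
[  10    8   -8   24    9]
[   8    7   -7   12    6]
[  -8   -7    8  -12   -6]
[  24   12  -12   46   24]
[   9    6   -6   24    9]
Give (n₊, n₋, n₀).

step 0: pivot 10 → sign +
step 1: pivot 3/5 → sign +
step 2: pivot 1 → sign +
step 3: pivot -98 → sign −
step 4: pivot -3/98 → sign −
signature = (3, 2, 0)

Answer: (3, 2, 0)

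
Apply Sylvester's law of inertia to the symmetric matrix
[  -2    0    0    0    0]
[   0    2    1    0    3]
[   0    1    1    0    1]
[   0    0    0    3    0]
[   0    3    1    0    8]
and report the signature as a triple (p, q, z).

step 0: pivot -2 → sign −
step 1: pivot 2 → sign +
step 2: pivot 1/2 → sign +
step 3: pivot 3 → sign +
step 4: pivot 3 → sign +
signature = (4, 1, 0)

Answer: (4, 1, 0)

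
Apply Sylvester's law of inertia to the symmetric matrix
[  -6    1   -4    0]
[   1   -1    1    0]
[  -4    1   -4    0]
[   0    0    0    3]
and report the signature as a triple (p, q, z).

Answer: (1, 3, 0)

Derivation:
step 0: pivot -6 → sign −
step 1: pivot -5/6 → sign −
step 2: pivot -6/5 → sign −
step 3: pivot 3 → sign +
signature = (1, 3, 0)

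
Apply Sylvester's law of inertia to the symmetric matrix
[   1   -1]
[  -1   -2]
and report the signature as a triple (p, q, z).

Answer: (1, 1, 0)

Derivation:
step 0: pivot 1 → sign +
step 1: pivot -3 → sign −
signature = (1, 1, 0)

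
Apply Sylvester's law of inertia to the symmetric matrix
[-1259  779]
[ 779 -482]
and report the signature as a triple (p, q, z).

Answer: (1, 1, 0)

Derivation:
step 0: pivot -1259 → sign −
step 1: pivot 3/1259 → sign +
signature = (1, 1, 0)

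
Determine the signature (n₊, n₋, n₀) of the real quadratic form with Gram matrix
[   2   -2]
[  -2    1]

step 0: pivot 2 → sign +
step 1: pivot -1 → sign −
signature = (1, 1, 0)

Answer: (1, 1, 0)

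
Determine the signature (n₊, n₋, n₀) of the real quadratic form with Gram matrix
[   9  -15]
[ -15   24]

step 0: pivot 9 → sign +
step 1: pivot -1 → sign −
signature = (1, 1, 0)

Answer: (1, 1, 0)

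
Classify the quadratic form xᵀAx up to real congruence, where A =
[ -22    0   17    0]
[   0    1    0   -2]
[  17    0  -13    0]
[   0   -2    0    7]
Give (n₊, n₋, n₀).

Answer: (3, 1, 0)

Derivation:
step 0: pivot -22 → sign −
step 1: pivot 1 → sign +
step 2: pivot 3/22 → sign +
step 3: pivot 3 → sign +
signature = (3, 1, 0)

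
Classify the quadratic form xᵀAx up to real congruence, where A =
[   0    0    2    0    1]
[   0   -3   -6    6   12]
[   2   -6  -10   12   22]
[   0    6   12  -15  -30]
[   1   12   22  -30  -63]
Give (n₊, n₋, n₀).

step 0: pivot -3 → sign −
step 1: pivot 2 → sign +
step 2: pivot -2 → sign −
step 3: pivot -3 → sign −
step 4: pivot -1/2 → sign −
signature = (1, 4, 0)

Answer: (1, 4, 0)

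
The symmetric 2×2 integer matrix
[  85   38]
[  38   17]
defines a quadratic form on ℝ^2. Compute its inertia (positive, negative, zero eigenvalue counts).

step 0: pivot 85 → sign +
step 1: pivot 1/85 → sign +
signature = (2, 0, 0)

Answer: (2, 0, 0)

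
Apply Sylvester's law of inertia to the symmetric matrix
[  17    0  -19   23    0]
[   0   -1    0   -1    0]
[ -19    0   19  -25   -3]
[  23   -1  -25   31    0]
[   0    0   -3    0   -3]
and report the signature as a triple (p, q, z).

step 0: pivot 17 → sign +
step 1: pivot -1 → sign −
step 2: pivot -38/17 → sign −
step 3: pivot 21/19 → sign +
step 4: pivot 3/14 → sign +
signature = (3, 2, 0)

Answer: (3, 2, 0)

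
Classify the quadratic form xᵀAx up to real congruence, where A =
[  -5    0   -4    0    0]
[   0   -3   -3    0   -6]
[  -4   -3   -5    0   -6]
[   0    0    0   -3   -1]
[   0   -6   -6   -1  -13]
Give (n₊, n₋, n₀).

Answer: (1, 4, 0)

Derivation:
step 0: pivot -5 → sign −
step 1: pivot -3 → sign −
step 2: pivot 6/5 → sign +
step 3: pivot -3 → sign −
step 4: pivot -2/3 → sign −
signature = (1, 4, 0)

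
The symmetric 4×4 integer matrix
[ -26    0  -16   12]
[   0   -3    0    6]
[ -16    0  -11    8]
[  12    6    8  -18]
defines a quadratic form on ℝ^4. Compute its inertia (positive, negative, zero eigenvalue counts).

step 0: pivot -26 → sign −
step 1: pivot -3 → sign −
step 2: pivot -15/13 → sign −
step 3: pivot -2/15 → sign −
signature = (0, 4, 0)

Answer: (0, 4, 0)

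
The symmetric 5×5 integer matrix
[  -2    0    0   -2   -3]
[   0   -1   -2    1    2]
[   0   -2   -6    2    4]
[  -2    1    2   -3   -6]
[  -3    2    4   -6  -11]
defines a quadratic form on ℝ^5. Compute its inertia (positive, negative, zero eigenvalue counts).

Answer: (1, 4, 0)

Derivation:
step 0: pivot -2 → sign −
step 1: pivot -1 → sign −
step 2: pivot -2 → sign −
step 3: pivot -5/2 → sign −
step 4: pivot 2/5 → sign +
signature = (1, 4, 0)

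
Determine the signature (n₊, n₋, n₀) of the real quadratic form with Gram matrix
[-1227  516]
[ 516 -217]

step 0: pivot -1227 → sign −
step 1: pivot -1/409 → sign −
signature = (0, 2, 0)

Answer: (0, 2, 0)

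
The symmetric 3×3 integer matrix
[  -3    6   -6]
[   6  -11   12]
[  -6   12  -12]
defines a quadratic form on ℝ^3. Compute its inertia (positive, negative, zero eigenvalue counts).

Answer: (1, 1, 1)

Derivation:
step 0: pivot -3 → sign −
step 1: pivot 1 → sign +
step 2: row/col 2 already zero → sign 0
signature = (1, 1, 1)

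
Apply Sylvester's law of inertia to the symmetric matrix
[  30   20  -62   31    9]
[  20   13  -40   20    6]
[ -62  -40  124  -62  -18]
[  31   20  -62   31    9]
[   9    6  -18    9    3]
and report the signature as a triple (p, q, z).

step 0: pivot 30 → sign +
step 1: pivot -1/3 → sign −
step 2: pivot 6/5 → sign +
step 3: row/col 3 already zero → sign 0
step 4: row/col 4 already zero → sign 0
signature = (2, 1, 2)

Answer: (2, 1, 2)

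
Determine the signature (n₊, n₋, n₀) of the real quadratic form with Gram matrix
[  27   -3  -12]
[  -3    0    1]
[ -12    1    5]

step 0: pivot 27 → sign +
step 1: pivot -1/3 → sign −
step 2: row/col 2 already zero → sign 0
signature = (1, 1, 1)

Answer: (1, 1, 1)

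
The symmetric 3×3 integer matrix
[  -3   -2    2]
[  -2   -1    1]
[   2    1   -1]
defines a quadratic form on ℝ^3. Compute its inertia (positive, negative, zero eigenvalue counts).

Answer: (1, 1, 1)

Derivation:
step 0: pivot -3 → sign −
step 1: pivot 1/3 → sign +
step 2: row/col 2 already zero → sign 0
signature = (1, 1, 1)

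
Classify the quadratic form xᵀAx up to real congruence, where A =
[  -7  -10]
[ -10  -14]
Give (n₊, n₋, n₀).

step 0: pivot -7 → sign −
step 1: pivot 2/7 → sign +
signature = (1, 1, 0)

Answer: (1, 1, 0)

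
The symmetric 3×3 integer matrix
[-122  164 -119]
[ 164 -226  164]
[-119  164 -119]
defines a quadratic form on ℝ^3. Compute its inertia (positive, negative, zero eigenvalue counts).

step 0: pivot -122 → sign −
step 1: pivot -338/61 → sign −
step 2: pivot 3/338 → sign +
signature = (1, 2, 0)

Answer: (1, 2, 0)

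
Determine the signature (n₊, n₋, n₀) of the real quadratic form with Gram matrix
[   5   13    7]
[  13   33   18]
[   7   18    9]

Answer: (1, 2, 0)

Derivation:
step 0: pivot 5 → sign +
step 1: pivot -4/5 → sign −
step 2: pivot -3/4 → sign −
signature = (1, 2, 0)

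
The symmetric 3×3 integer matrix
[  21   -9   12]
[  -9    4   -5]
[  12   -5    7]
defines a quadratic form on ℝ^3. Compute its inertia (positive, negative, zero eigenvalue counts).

Answer: (2, 0, 1)

Derivation:
step 0: pivot 21 → sign +
step 1: pivot 1/7 → sign +
step 2: row/col 2 already zero → sign 0
signature = (2, 0, 1)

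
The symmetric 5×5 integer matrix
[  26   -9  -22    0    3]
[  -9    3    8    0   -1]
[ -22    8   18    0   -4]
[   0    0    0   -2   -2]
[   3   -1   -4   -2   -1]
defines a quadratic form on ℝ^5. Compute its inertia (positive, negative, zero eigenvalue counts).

step 0: pivot 26 → sign +
step 1: pivot -3/26 → sign −
step 2: pivot 2/3 → sign +
step 3: pivot -2 → sign −
step 4: pivot -2 → sign −
signature = (2, 3, 0)

Answer: (2, 3, 0)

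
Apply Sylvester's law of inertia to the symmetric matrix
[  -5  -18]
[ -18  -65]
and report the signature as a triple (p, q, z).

step 0: pivot -5 → sign −
step 1: pivot -1/5 → sign −
signature = (0, 2, 0)

Answer: (0, 2, 0)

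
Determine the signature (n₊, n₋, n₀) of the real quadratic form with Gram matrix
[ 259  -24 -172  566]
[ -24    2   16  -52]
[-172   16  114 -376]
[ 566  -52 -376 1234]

step 0: pivot 259 → sign +
step 1: pivot -58/259 → sign −
step 2: pivot -6/29 → sign −
step 3: pivot -2 → sign −
signature = (1, 3, 0)

Answer: (1, 3, 0)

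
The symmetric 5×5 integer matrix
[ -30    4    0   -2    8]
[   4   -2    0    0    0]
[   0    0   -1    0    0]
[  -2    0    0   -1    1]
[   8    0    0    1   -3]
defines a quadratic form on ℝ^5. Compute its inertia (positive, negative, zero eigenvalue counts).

Answer: (0, 4, 1)

Derivation:
step 0: pivot -30 → sign −
step 1: pivot -22/15 → sign −
step 2: pivot -1 → sign −
step 3: pivot -9/11 → sign −
step 4: row/col 4 already zero → sign 0
signature = (0, 4, 1)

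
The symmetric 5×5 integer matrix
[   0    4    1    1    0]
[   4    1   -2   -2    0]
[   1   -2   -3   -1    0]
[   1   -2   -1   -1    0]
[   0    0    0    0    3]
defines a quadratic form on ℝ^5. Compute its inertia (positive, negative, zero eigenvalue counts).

step 0: pivot 1 → sign +
step 1: pivot -16 → sign −
step 2: pivot -31/16 → sign −
step 3: pivot 2/31 → sign +
step 4: pivot 3 → sign +
signature = (3, 2, 0)

Answer: (3, 2, 0)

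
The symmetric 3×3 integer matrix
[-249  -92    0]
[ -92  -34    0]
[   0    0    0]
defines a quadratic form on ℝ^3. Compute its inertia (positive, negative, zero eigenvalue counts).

step 0: pivot -249 → sign −
step 1: pivot -2/249 → sign −
step 2: row/col 2 already zero → sign 0
signature = (0, 2, 1)

Answer: (0, 2, 1)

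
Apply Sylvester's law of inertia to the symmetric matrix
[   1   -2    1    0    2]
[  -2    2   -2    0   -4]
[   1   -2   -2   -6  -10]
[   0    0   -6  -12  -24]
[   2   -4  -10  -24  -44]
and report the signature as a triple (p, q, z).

Answer: (1, 2, 2)

Derivation:
step 0: pivot 1 → sign +
step 1: pivot -2 → sign −
step 2: pivot -3 → sign −
step 3: row/col 3 already zero → sign 0
step 4: row/col 4 already zero → sign 0
signature = (1, 2, 2)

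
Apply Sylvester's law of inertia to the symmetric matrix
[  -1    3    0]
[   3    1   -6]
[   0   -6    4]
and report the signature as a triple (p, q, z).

Answer: (2, 1, 0)

Derivation:
step 0: pivot -1 → sign −
step 1: pivot 10 → sign +
step 2: pivot 2/5 → sign +
signature = (2, 1, 0)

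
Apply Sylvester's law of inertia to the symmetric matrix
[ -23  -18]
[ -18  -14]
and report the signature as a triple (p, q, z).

step 0: pivot -23 → sign −
step 1: pivot 2/23 → sign +
signature = (1, 1, 0)

Answer: (1, 1, 0)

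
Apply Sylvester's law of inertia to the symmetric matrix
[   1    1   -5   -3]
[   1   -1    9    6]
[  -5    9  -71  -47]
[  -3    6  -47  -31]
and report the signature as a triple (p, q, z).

Answer: (2, 1, 1)

Derivation:
step 0: pivot 1 → sign +
step 1: pivot -2 → sign −
step 2: pivot 2 → sign +
step 3: row/col 3 already zero → sign 0
signature = (2, 1, 1)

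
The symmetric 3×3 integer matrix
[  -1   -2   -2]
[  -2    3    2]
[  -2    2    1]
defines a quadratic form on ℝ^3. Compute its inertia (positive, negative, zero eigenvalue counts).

step 0: pivot -1 → sign −
step 1: pivot 7 → sign +
step 2: pivot -1/7 → sign −
signature = (1, 2, 0)

Answer: (1, 2, 0)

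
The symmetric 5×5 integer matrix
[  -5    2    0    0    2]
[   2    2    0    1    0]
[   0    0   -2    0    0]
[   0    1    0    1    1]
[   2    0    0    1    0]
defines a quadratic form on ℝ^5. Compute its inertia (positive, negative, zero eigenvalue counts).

step 0: pivot -5 → sign −
step 1: pivot 14/5 → sign +
step 2: pivot -2 → sign −
step 3: pivot 9/14 → sign +
step 4: pivot -2/9 → sign −
signature = (2, 3, 0)

Answer: (2, 3, 0)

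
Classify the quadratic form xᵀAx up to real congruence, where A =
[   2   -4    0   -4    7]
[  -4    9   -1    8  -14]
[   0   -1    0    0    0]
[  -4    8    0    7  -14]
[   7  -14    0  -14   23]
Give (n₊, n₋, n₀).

Answer: (2, 3, 0)

Derivation:
step 0: pivot 2 → sign +
step 1: pivot 1 → sign +
step 2: pivot -1 → sign −
step 3: pivot -1 → sign −
step 4: pivot -3/2 → sign −
signature = (2, 3, 0)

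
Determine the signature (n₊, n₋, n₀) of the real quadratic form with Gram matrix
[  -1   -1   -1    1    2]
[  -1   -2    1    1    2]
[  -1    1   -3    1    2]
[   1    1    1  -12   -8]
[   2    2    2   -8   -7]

Answer: (2, 3, 0)

Derivation:
step 0: pivot -1 → sign −
step 1: pivot -1 → sign −
step 2: pivot 2 → sign +
step 3: pivot -11 → sign −
step 4: pivot 3/11 → sign +
signature = (2, 3, 0)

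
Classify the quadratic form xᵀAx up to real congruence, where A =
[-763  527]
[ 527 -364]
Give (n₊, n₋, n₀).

step 0: pivot -763 → sign −
step 1: pivot -3/763 → sign −
signature = (0, 2, 0)

Answer: (0, 2, 0)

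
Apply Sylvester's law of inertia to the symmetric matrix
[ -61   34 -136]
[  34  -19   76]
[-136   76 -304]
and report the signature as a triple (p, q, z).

Answer: (0, 2, 1)

Derivation:
step 0: pivot -61 → sign −
step 1: pivot -3/61 → sign −
step 2: row/col 2 already zero → sign 0
signature = (0, 2, 1)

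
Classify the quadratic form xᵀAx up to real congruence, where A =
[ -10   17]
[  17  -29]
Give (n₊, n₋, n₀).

step 0: pivot -10 → sign −
step 1: pivot -1/10 → sign −
signature = (0, 2, 0)

Answer: (0, 2, 0)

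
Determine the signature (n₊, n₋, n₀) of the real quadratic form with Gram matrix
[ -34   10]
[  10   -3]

Answer: (0, 2, 0)

Derivation:
step 0: pivot -34 → sign −
step 1: pivot -1/17 → sign −
signature = (0, 2, 0)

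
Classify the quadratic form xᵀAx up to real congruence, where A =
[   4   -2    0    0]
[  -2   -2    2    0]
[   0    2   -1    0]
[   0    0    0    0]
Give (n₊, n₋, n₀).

step 0: pivot 4 → sign +
step 1: pivot -3 → sign −
step 2: pivot 1/3 → sign +
step 3: row/col 3 already zero → sign 0
signature = (2, 1, 1)

Answer: (2, 1, 1)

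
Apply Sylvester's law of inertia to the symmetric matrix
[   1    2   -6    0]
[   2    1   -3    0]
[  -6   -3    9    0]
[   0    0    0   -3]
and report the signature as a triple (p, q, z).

Answer: (1, 2, 1)

Derivation:
step 0: pivot 1 → sign +
step 1: pivot -3 → sign −
step 2: pivot -3 → sign −
step 3: row/col 3 already zero → sign 0
signature = (1, 2, 1)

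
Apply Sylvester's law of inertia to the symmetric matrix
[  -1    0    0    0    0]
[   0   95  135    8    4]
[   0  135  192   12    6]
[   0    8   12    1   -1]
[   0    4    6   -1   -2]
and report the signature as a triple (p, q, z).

Answer: (3, 2, 0)

Derivation:
step 0: pivot -1 → sign −
step 1: pivot 95 → sign +
step 2: pivot 3/19 → sign +
step 3: pivot -11/5 → sign −
step 4: pivot 3/11 → sign +
signature = (3, 2, 0)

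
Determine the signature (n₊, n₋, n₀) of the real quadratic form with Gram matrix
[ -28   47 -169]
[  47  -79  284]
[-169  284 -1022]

step 0: pivot -28 → sign −
step 1: pivot -3/28 → sign −
step 2: pivot -1 → sign −
signature = (0, 3, 0)

Answer: (0, 3, 0)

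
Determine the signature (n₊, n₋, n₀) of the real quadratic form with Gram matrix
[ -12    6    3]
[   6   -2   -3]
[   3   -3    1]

Answer: (1, 2, 0)

Derivation:
step 0: pivot -12 → sign −
step 1: pivot 1 → sign +
step 2: pivot -1/2 → sign −
signature = (1, 2, 0)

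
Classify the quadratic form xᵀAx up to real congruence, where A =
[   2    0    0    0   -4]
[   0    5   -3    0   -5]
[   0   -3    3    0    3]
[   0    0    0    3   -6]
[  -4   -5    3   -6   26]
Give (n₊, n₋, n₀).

Answer: (5, 0, 0)

Derivation:
step 0: pivot 2 → sign +
step 1: pivot 5 → sign +
step 2: pivot 6/5 → sign +
step 3: pivot 3 → sign +
step 4: pivot 1 → sign +
signature = (5, 0, 0)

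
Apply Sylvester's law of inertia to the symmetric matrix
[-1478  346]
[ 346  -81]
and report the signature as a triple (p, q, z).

Answer: (0, 2, 0)

Derivation:
step 0: pivot -1478 → sign −
step 1: pivot -1/739 → sign −
signature = (0, 2, 0)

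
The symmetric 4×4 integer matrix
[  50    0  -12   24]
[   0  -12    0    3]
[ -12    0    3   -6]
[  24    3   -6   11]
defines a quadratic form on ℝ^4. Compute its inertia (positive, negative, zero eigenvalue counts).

Answer: (2, 2, 0)

Derivation:
step 0: pivot 50 → sign +
step 1: pivot -12 → sign −
step 2: pivot 3/25 → sign +
step 3: pivot -1/4 → sign −
signature = (2, 2, 0)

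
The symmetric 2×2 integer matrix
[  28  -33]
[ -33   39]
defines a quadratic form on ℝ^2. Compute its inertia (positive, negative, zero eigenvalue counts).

step 0: pivot 28 → sign +
step 1: pivot 3/28 → sign +
signature = (2, 0, 0)

Answer: (2, 0, 0)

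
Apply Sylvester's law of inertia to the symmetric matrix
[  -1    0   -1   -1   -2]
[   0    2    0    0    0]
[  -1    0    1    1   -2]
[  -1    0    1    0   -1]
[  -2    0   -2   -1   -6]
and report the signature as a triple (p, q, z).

step 0: pivot -1 → sign −
step 1: pivot 2 → sign +
step 2: pivot 2 → sign +
step 3: pivot -1 → sign −
step 4: pivot -1 → sign −
signature = (2, 3, 0)

Answer: (2, 3, 0)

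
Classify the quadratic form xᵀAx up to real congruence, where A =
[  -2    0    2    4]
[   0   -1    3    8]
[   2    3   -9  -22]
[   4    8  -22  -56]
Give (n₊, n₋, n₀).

step 0: pivot -2 → sign −
step 1: pivot -1 → sign −
step 2: pivot 2 → sign +
step 3: pivot -2 → sign −
signature = (1, 3, 0)

Answer: (1, 3, 0)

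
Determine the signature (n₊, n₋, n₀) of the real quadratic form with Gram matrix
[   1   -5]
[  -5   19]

step 0: pivot 1 → sign +
step 1: pivot -6 → sign −
signature = (1, 1, 0)

Answer: (1, 1, 0)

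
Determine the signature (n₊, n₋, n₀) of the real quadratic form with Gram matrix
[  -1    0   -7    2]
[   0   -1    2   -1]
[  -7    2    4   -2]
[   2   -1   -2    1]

step 0: pivot -1 → sign −
step 1: pivot -1 → sign −
step 2: pivot 57 → sign +
step 3: pivot 6/19 → sign +
signature = (2, 2, 0)

Answer: (2, 2, 0)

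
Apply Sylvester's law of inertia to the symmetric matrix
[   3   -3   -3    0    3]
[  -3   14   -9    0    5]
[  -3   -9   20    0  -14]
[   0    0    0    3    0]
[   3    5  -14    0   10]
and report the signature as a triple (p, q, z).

Answer: (4, 1, 0)

Derivation:
step 0: pivot 3 → sign +
step 1: pivot 11 → sign +
step 2: pivot 43/11 → sign +
step 3: pivot 3 → sign +
step 4: pivot -6/43 → sign −
signature = (4, 1, 0)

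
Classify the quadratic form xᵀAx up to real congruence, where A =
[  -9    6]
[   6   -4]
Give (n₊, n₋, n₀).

step 0: pivot -9 → sign −
step 1: row/col 1 already zero → sign 0
signature = (0, 1, 1)

Answer: (0, 1, 1)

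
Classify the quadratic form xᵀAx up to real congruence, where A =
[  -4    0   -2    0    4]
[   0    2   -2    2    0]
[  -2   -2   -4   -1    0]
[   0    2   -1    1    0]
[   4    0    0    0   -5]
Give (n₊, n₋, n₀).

Answer: (1, 3, 1)

Derivation:
step 0: pivot -4 → sign −
step 1: pivot 2 → sign +
step 2: pivot -5 → sign −
step 3: pivot -4/5 → sign −
step 4: row/col 4 already zero → sign 0
signature = (1, 3, 1)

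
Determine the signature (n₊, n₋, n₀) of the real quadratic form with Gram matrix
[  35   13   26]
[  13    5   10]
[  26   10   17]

Answer: (2, 1, 0)

Derivation:
step 0: pivot 35 → sign +
step 1: pivot 6/35 → sign +
step 2: pivot -3 → sign −
signature = (2, 1, 0)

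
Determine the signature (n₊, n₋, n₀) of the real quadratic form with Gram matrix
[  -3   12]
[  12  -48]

Answer: (0, 1, 1)

Derivation:
step 0: pivot -3 → sign −
step 1: row/col 1 already zero → sign 0
signature = (0, 1, 1)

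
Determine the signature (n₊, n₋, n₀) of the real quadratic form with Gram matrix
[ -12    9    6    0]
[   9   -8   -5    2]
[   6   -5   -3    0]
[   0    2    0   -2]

Answer: (1, 3, 0)

Derivation:
step 0: pivot -12 → sign −
step 1: pivot -5/4 → sign −
step 2: pivot 1/5 → sign +
step 3: pivot -2 → sign −
signature = (1, 3, 0)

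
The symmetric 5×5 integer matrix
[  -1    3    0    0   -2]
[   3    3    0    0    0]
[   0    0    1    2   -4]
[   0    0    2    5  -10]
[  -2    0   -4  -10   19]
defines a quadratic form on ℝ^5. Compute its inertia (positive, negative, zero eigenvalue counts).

Answer: (3, 1, 1)

Derivation:
step 0: pivot -1 → sign −
step 1: pivot 12 → sign +
step 2: pivot 1 → sign +
step 3: pivot 1 → sign +
step 4: row/col 4 already zero → sign 0
signature = (3, 1, 1)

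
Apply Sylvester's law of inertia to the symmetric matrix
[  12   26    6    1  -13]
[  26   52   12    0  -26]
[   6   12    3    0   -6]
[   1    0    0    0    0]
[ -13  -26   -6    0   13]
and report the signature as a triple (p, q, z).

step 0: pivot 12 → sign +
step 1: pivot -13/3 → sign −
step 2: pivot 3/13 → sign +
step 3: pivot 1 → sign +
step 4: row/col 4 already zero → sign 0
signature = (3, 1, 1)

Answer: (3, 1, 1)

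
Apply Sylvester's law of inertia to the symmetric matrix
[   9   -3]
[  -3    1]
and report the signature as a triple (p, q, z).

Answer: (1, 0, 1)

Derivation:
step 0: pivot 9 → sign +
step 1: row/col 1 already zero → sign 0
signature = (1, 0, 1)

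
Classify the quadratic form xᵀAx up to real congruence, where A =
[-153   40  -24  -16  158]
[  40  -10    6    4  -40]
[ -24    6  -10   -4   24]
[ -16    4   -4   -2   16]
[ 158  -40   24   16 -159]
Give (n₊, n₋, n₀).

step 0: pivot -153 → sign −
step 1: pivot 70/153 → sign +
step 2: pivot -32/5 → sign −
step 3: pivot 3/7 → sign +
step 4: row/col 4 already zero → sign 0
signature = (2, 2, 1)

Answer: (2, 2, 1)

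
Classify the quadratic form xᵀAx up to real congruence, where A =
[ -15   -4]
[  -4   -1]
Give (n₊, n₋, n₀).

Answer: (1, 1, 0)

Derivation:
step 0: pivot -15 → sign −
step 1: pivot 1/15 → sign +
signature = (1, 1, 0)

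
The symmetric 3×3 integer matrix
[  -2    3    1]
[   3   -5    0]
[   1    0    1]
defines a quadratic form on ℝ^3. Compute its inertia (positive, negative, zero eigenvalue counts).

Answer: (1, 2, 0)

Derivation:
step 0: pivot -2 → sign −
step 1: pivot -1/2 → sign −
step 2: pivot 6 → sign +
signature = (1, 2, 0)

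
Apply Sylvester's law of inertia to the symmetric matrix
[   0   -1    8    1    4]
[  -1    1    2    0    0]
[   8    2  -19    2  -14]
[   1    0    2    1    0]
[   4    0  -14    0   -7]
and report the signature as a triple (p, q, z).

step 0: pivot 1 → sign +
step 1: pivot -1 → sign −
step 2: pivot 77 → sign +
step 3: pivot 10/77 → sign +
step 4: pivot 1/5 → sign +
signature = (4, 1, 0)

Answer: (4, 1, 0)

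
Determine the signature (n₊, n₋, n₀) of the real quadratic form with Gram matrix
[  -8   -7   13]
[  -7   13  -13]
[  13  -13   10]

Answer: (2, 1, 0)

Derivation:
step 0: pivot -8 → sign −
step 1: pivot 153/8 → sign +
step 2: pivot 1/17 → sign +
signature = (2, 1, 0)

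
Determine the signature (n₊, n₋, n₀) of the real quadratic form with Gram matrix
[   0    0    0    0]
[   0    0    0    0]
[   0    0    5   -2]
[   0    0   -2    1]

Answer: (2, 0, 2)

Derivation:
step 0: pivot 5 → sign +
step 1: pivot 1/5 → sign +
step 2: row/col 2 already zero → sign 0
step 3: row/col 3 already zero → sign 0
signature = (2, 0, 2)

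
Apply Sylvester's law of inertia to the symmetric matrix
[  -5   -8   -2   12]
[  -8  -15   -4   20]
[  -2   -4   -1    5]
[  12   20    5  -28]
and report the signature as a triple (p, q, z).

Answer: (2, 2, 0)

Derivation:
step 0: pivot -5 → sign −
step 1: pivot -11/5 → sign −
step 2: pivot 1/11 → sign +
step 3: pivot 1 → sign +
signature = (2, 2, 0)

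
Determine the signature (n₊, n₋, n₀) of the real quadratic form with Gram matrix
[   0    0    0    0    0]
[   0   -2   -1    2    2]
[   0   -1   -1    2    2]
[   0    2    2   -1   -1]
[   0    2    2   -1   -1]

step 0: pivot -2 → sign −
step 1: pivot -1/2 → sign −
step 2: pivot 3 → sign +
step 3: row/col 3 already zero → sign 0
step 4: row/col 4 already zero → sign 0
signature = (1, 2, 2)

Answer: (1, 2, 2)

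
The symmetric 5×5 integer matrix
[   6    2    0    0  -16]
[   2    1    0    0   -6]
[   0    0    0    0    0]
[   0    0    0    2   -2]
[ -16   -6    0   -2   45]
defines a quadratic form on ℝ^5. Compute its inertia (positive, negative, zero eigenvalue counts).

Answer: (3, 1, 1)

Derivation:
step 0: pivot 6 → sign +
step 1: pivot 1/3 → sign +
step 2: pivot 2 → sign +
step 3: pivot -1 → sign −
step 4: row/col 4 already zero → sign 0
signature = (3, 1, 1)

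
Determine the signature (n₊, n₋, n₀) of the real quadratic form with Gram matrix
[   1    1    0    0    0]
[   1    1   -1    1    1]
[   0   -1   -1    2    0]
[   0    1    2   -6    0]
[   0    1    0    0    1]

step 0: pivot 1 → sign +
step 1: pivot -1 → sign −
step 2: pivot 1 → sign +
step 3: pivot -3 → sign −
step 4: pivot 1/3 → sign +
signature = (3, 2, 0)

Answer: (3, 2, 0)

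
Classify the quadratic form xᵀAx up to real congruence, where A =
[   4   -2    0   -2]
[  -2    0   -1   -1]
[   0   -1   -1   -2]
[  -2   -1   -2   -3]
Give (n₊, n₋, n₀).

Answer: (1, 1, 2)

Derivation:
step 0: pivot 4 → sign +
step 1: pivot -1 → sign −
step 2: row/col 2 already zero → sign 0
step 3: row/col 3 already zero → sign 0
signature = (1, 1, 2)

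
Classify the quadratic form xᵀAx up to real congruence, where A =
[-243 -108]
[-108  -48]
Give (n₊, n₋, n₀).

step 0: pivot -243 → sign −
step 1: row/col 1 already zero → sign 0
signature = (0, 1, 1)

Answer: (0, 1, 1)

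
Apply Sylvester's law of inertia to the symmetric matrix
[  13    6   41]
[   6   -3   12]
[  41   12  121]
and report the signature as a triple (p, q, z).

step 0: pivot 13 → sign +
step 1: pivot -75/13 → sign −
step 2: row/col 2 already zero → sign 0
signature = (1, 1, 1)

Answer: (1, 1, 1)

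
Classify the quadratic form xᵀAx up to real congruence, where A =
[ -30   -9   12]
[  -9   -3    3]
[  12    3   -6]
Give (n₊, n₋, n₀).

step 0: pivot -30 → sign −
step 1: pivot -3/10 → sign −
step 2: row/col 2 already zero → sign 0
signature = (0, 2, 1)

Answer: (0, 2, 1)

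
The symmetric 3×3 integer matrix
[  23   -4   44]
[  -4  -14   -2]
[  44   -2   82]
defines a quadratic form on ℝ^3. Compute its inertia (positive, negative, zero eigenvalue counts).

step 0: pivot 23 → sign +
step 1: pivot -338/23 → sign −
step 2: row/col 2 already zero → sign 0
signature = (1, 1, 1)

Answer: (1, 1, 1)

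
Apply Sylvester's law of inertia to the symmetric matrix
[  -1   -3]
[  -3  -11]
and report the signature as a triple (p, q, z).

Answer: (0, 2, 0)

Derivation:
step 0: pivot -1 → sign −
step 1: pivot -2 → sign −
signature = (0, 2, 0)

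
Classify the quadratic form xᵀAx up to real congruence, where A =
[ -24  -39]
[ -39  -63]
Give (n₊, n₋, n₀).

Answer: (1, 1, 0)

Derivation:
step 0: pivot -24 → sign −
step 1: pivot 3/8 → sign +
signature = (1, 1, 0)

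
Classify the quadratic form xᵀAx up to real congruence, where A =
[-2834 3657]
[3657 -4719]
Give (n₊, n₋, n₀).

step 0: pivot -2834 → sign −
step 1: pivot 3/2834 → sign +
signature = (1, 1, 0)

Answer: (1, 1, 0)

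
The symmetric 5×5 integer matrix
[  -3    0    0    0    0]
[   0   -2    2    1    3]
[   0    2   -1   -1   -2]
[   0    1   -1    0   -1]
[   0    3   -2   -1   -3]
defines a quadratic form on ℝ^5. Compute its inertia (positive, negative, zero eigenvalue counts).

step 0: pivot -3 → sign −
step 1: pivot -2 → sign −
step 2: pivot 1 → sign +
step 3: pivot 1/2 → sign +
step 4: row/col 4 already zero → sign 0
signature = (2, 2, 1)

Answer: (2, 2, 1)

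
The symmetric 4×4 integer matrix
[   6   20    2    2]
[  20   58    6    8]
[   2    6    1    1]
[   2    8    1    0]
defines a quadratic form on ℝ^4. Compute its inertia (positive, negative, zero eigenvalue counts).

Answer: (2, 2, 0)

Derivation:
step 0: pivot 6 → sign +
step 1: pivot -26/3 → sign −
step 2: pivot 5/13 → sign +
step 3: pivot -3/5 → sign −
signature = (2, 2, 0)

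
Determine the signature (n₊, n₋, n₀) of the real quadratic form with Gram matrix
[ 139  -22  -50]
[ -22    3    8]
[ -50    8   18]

Answer: (2, 1, 0)

Derivation:
step 0: pivot 139 → sign +
step 1: pivot -67/139 → sign −
step 2: pivot 2/67 → sign +
signature = (2, 1, 0)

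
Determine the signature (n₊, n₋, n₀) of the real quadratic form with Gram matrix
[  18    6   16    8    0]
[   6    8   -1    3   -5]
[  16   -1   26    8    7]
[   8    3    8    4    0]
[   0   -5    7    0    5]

Answer: (5, 0, 0)

Derivation:
step 0: pivot 18 → sign +
step 1: pivot 6 → sign +
step 2: pivot 275/54 → sign +
step 3: pivot 34/275 → sign +
step 4: pivot 3/34 → sign +
signature = (5, 0, 0)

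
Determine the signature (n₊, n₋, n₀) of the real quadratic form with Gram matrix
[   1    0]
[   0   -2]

step 0: pivot 1 → sign +
step 1: pivot -2 → sign −
signature = (1, 1, 0)

Answer: (1, 1, 0)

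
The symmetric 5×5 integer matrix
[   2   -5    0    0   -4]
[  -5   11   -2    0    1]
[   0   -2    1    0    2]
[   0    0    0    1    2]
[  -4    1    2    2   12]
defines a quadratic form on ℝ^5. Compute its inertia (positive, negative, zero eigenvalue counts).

Answer: (4, 1, 0)

Derivation:
step 0: pivot 2 → sign +
step 1: pivot -3/2 → sign −
step 2: pivot 11/3 → sign +
step 3: pivot 1 → sign +
step 4: pivot 6/11 → sign +
signature = (4, 1, 0)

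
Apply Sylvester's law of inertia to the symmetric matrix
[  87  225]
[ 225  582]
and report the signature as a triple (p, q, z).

Answer: (2, 0, 0)

Derivation:
step 0: pivot 87 → sign +
step 1: pivot 3/29 → sign +
signature = (2, 0, 0)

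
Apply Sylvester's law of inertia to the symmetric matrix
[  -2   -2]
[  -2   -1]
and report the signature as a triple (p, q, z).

Answer: (1, 1, 0)

Derivation:
step 0: pivot -2 → sign −
step 1: pivot 1 → sign +
signature = (1, 1, 0)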